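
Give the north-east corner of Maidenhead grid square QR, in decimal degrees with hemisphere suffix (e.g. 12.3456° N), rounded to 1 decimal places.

90.0° N, 160.0° E

Field Q=16, R=17: +16·20° lon, +17·10° lat → SW at lon 140°, lat 80°.
Cell spans 20° lon × 10° lat. NE corner is SW corner plus one full cell.
latitude 90.0° N, longitude 160.0° E.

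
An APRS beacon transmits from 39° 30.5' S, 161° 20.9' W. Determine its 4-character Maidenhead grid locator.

Offset from 180°W / 90°S: lon 18.65°, lat 50.49°.
Field (20°×10°, letters A–R): lon ⌊18.65/20⌋ = 0 → A; lat ⌊50.49/10⌋ = 5 → F.
Square (2°×1°, digits 0–9): lon ⌊18.65/2⌋ = 9; lat ⌊0.49/1⌋ = 0.

AF90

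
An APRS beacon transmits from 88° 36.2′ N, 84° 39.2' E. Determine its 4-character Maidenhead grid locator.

Add 180° to longitude and 90° to latitude: 264.65, 178.60.
Field: 264.65/20 → 13 → N, 178.60/10 → 17 → R; chars NR.
Square: 4.65/2 → 2, 8.60/1 → 8; chars 28.

NR28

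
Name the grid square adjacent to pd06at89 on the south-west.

PD06at78

Longitude extended square 8; −1 → 7.
Latitude extended square 9; −1 → 8.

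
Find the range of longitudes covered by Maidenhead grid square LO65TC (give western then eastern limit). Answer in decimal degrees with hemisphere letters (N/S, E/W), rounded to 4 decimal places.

Field L=11, O=14: +11·20° lon, +14·10° lat → SW at lon 40°, lat 50°.
Square 6, 5: +6·2° lon, +5·1° lat → SW at lon 52°, lat 55°.
Subsquare t=19, c=2: +19·0.0833333° lon, +2·0.0416667° lat → SW at lon 53.5833°, lat 55.0833°.
Cell spans 0.0833333° lon × 0.0416667° lat.
west 53.5833° E, east 53.6667° E.

53.5833° E, 53.6667° E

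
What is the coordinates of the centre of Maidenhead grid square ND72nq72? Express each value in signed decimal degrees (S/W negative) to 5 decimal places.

Field N=13, D=3: +13·20° lon, +3·10° lat → SW at lon 80°, lat -60°.
Square 7, 2: +7·2° lon, +2·1° lat → SW at lon 94°, lat -58°.
Subsquare n=13, q=16: +13·0.0833333° lon, +16·0.0416667° lat → SW at lon 95.0833°, lat -57.3333°.
Extended square 7, 2: +7·0.00833333° lon, +2·0.00416667° lat → SW at lon 95.1417°, lat -57.325°.
Cell spans 0.00833333° lon × 0.00416667° lat. Centre is SW corner plus half of each.
latitude -57.32292, longitude 95.14583.

-57.32292, 95.14583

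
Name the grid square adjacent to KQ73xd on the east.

Longitude subsquare x = 23; +1 → 24, wraps to 0 = a, carry into square.
Longitude square 7; +1 → 8.
The latitude characters are unchanged.

KQ83ad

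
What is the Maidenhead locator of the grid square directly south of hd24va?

HD23vx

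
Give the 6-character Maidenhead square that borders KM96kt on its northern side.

KM96ku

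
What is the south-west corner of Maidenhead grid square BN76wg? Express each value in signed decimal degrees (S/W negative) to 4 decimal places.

Field B=1, N=13: +1·20° lon, +13·10° lat → SW at lon -160°, lat 40°.
Square 7, 6: +7·2° lon, +6·1° lat → SW at lon -146°, lat 46°.
Subsquare w=22, g=6: +22·0.0833333° lon, +6·0.0416667° lat → SW at lon -144.167°, lat 46.25°.
latitude 46.2500, longitude -144.1667.

46.2500, -144.1667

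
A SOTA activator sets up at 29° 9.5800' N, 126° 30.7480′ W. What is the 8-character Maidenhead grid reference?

Offset from 180°W / 90°S: lon 53.48753°, lat 119.15967°.
Field (20°×10°, letters A–R): 53.48753/20 → 2 → C, 119.15967/10 → 11 → L; chars CL.
Square (2°×1°, digits 0–9): 13.48753/2 → 6, 9.15967/1 → 9; chars 69.
Subsquare (5′×2.5′, letters a–x): 1.48753/0.0833333 → 17 → r, 0.15967/0.0416667 → 3 → d; chars rd.
Extended square (30″×15″, digits 0–9): 0.07087/0.00833333 → 8, 0.03467/0.00416667 → 8; chars 88.

CL69rd88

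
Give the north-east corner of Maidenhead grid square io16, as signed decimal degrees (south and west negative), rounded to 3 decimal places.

57.000, -16.000

Field I=8, O=14: +8·20° lon, +14·10° lat → SW at lon -20°, lat 50°.
Square 1, 6: +1·2° lon, +6·1° lat → SW at lon -18°, lat 56°.
Cell spans 2° lon × 1° lat. NE corner is SW corner plus one full cell.
latitude 57.000, longitude -16.000.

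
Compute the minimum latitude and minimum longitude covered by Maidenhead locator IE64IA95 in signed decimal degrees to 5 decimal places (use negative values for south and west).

Field I=8, E=4: +8·20° lon, +4·10° lat → SW at lon -20°, lat -50°.
Square 6, 4: +6·2° lon, +4·1° lat → SW at lon -8°, lat -46°.
Subsquare i=8, a=0: +8·0.0833333° lon, +0·0.0416667° lat → SW at lon -7.33333°, lat -46°.
Extended square 9, 5: +9·0.00833333° lon, +5·0.00416667° lat → SW at lon -7.25833°, lat -45.9792°.
latitude -45.97917, longitude -7.25833.

-45.97917, -7.25833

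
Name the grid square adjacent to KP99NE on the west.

KP99me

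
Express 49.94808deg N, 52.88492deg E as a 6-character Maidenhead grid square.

Add 180° to longitude and 90° to latitude: 232.8849, 139.9481.
Field: 232.8849/20 → 11 → L, 139.9481/10 → 13 → N; chars LN.
Square: 12.8849/2 → 6, 9.9481/1 → 9; chars 69.
Subsquare: 0.8849/0.0833333 → 10 → k, 0.9481/0.0416667 → 22 → w; chars kw.

LN69kw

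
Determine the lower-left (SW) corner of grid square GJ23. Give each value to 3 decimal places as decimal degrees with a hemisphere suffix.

Field G=6, J=9: +6·20° lon, +9·10° lat → SW at lon -60°, lat 0°.
Square 2, 3: +2·2° lon, +3·1° lat → SW at lon -56°, lat 3°.
latitude 3.000° N, longitude 56.000° W.

3.000° N, 56.000° W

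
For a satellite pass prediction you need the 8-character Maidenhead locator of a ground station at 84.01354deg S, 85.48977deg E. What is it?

NA25rx86

Add 180° to longitude and 90° to latitude: 265.48977, 5.98646.
Field: lon ⌊265.48977/20⌋ = 13 → N; lat ⌊5.98646/10⌋ = 0 → A.
Square: lon ⌊5.48977/2⌋ = 2; lat ⌊5.98646/1⌋ = 5.
Subsquare: lon ⌊1.48977/0.0833333⌋ = 17 → r; lat ⌊0.98646/0.0416667⌋ = 23 → x.
Extended square: lon ⌊0.07310/0.00833333⌋ = 8; lat ⌊0.02813/0.00416667⌋ = 6.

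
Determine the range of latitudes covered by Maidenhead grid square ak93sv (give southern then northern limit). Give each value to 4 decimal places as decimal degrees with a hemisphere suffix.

Field A=0, K=10: +0·20° lon, +10·10° lat → SW at lon -180°, lat 10°.
Square 9, 3: +9·2° lon, +3·1° lat → SW at lon -162°, lat 13°.
Subsquare s=18, v=21: +18·0.0833333° lon, +21·0.0416667° lat → SW at lon -160.5°, lat 13.875°.
Cell spans 0.0833333° lon × 0.0416667° lat.
south 13.8750° N, north 13.9167° N.

13.8750° N, 13.9167° N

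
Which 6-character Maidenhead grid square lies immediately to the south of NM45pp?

NM45po

Latitude subsquare p = 15; −1 → 14 = o.
The longitude characters are unchanged.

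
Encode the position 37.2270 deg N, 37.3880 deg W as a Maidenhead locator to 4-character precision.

HM17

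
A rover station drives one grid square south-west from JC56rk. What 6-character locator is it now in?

Longitude subsquare r = 17; −1 → 16 = q.
Latitude subsquare k = 10; −1 → 9 = j.

JC56qj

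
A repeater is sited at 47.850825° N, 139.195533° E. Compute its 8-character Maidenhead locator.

PN97ou34

Add 180° to longitude and 90° to latitude: 319.19553, 137.85082.
Field: 319.19553/20 → 15 → P, 137.85082/10 → 13 → N; chars PN.
Square: 19.19553/2 → 9, 7.85082/1 → 7; chars 97.
Subsquare: 1.19553/0.0833333 → 14 → o, 0.85082/0.0416667 → 20 → u; chars ou.
Extended square: 0.02887/0.00833333 → 3, 0.01749/0.00416667 → 4; chars 34.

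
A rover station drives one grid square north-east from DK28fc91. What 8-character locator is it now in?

Longitude extended square 9; +1 → 10, wraps to 0, carry into subsquare.
Longitude subsquare f = 5; +1 → 6 = g.
Latitude extended square 1; +1 → 2.

DK28gc02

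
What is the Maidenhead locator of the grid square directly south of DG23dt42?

DG23dt41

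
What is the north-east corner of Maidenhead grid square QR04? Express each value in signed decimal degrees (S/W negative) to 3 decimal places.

85.000, 142.000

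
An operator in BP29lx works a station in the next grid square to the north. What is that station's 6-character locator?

BQ20la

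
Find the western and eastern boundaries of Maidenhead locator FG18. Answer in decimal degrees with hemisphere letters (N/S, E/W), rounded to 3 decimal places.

78.000° W, 76.000° W

Field F=5, G=6: +5·20° lon, +6·10° lat → SW at lon -80°, lat -30°.
Square 1, 8: +1·2° lon, +8·1° lat → SW at lon -78°, lat -22°.
Cell spans 2° lon × 1° lat.
west 78.000° W, east 76.000° W.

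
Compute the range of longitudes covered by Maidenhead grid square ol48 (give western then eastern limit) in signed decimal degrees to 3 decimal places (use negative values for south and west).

Field O=14, L=11: +14·20° lon, +11·10° lat → SW at lon 100°, lat 20°.
Square 4, 8: +4·2° lon, +8·1° lat → SW at lon 108°, lat 28°.
Cell spans 2° lon × 1° lat.
west 108.000, east 110.000.

108.000, 110.000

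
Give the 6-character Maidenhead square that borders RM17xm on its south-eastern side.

Longitude subsquare x = 23; +1 → 24, wraps to 0 = a, carry into square.
Longitude square 1; +1 → 2.
Latitude subsquare m = 12; −1 → 11 = l.

RM27al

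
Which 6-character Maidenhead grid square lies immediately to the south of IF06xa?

Latitude subsquare a = 0; −1 → -1, wraps to 23 = x, carry into square.
Latitude square 6; −1 → 5.
The longitude characters are unchanged.

IF05xx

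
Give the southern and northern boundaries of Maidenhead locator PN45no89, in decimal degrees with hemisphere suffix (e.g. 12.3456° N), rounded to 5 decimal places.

Field P=15, N=13: +15·20° lon, +13·10° lat → SW at lon 120°, lat 40°.
Square 4, 5: +4·2° lon, +5·1° lat → SW at lon 128°, lat 45°.
Subsquare n=13, o=14: +13·0.0833333° lon, +14·0.0416667° lat → SW at lon 129.083°, lat 45.5833°.
Extended square 8, 9: +8·0.00833333° lon, +9·0.00416667° lat → SW at lon 129.15°, lat 45.6208°.
Cell spans 0.00833333° lon × 0.00416667° lat.
south 45.62083° N, north 45.62500° N.

45.62083° N, 45.62500° N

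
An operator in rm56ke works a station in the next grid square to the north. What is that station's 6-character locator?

Latitude subsquare e = 4; +1 → 5 = f.
The longitude characters are unchanged.

RM56kf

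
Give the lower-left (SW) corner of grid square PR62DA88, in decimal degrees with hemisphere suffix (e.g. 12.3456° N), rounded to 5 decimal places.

82.03333° N, 132.31667° E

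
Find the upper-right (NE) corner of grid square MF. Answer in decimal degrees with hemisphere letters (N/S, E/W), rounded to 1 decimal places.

Field M=12, F=5: +12·20° lon, +5·10° lat → SW at lon 60°, lat -40°.
Cell spans 20° lon × 10° lat. NE corner is SW corner plus one full cell.
latitude 30.0° S, longitude 80.0° E.

30.0° S, 80.0° E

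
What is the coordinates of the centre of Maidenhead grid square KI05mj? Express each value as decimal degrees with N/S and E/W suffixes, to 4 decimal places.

4.6042° S, 21.0417° E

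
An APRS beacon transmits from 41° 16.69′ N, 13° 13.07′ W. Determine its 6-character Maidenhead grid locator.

Add 180° to longitude and 90° to latitude: 166.7822, 131.2782.
Field: 166.7822/20 → 8 → I, 131.2782/10 → 13 → N; chars IN.
Square: 6.7822/2 → 3, 1.2782/1 → 1; chars 31.
Subsquare: 0.7822/0.0833333 → 9 → j, 0.2782/0.0416667 → 6 → g; chars jg.

IN31jg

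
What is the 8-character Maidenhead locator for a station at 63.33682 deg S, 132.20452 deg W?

CC36vp59

Add 180° to longitude and 90° to latitude: 47.79548, 26.66318.
Field (20°×10°, letters A–R): lon ⌊47.79548/20⌋ = 2 → C; lat ⌊26.66318/10⌋ = 2 → C.
Square (2°×1°, digits 0–9): lon ⌊7.79548/2⌋ = 3; lat ⌊6.66318/1⌋ = 6.
Subsquare (5′×2.5′, letters a–x): lon ⌊1.79548/0.0833333⌋ = 21 → v; lat ⌊0.66318/0.0416667⌋ = 15 → p.
Extended square (30″×15″, digits 0–9): lon ⌊0.04548/0.00833333⌋ = 5; lat ⌊0.03818/0.00416667⌋ = 9.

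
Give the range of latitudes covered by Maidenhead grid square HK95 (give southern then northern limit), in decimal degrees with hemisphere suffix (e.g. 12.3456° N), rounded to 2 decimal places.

15.00° N, 16.00° N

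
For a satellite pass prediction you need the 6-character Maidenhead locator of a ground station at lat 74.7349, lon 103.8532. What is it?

Shift to the Maidenhead origin (180°W, 90°S): lon 283.8532, lat 164.7349.
Field: 283.8532/20 → 14 → O, 164.7349/10 → 16 → Q; chars OQ.
Square: 3.8532/2 → 1, 4.7349/1 → 4; chars 14.
Subsquare: 1.8532/0.0833333 → 22 → w, 0.7349/0.0416667 → 17 → r; chars wr.

OQ14wr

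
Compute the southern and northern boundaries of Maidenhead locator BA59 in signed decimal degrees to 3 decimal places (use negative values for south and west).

Field B=1, A=0: +1·20° lon, +0·10° lat → SW at lon -160°, lat -90°.
Square 5, 9: +5·2° lon, +9·1° lat → SW at lon -150°, lat -81°.
Cell spans 2° lon × 1° lat.
south -81.000, north -80.000.

-81.000, -80.000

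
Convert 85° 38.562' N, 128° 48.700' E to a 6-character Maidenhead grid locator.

PR45jp

Offset from 180°W / 90°S: lon 308.8117°, lat 175.6427°.
Field: lon ⌊308.8117/20⌋ = 15 → P; lat ⌊175.6427/10⌋ = 17 → R.
Square: lon ⌊8.8117/2⌋ = 4; lat ⌊5.6427/1⌋ = 5.
Subsquare: lon ⌊0.8117/0.0833333⌋ = 9 → j; lat ⌊0.6427/0.0416667⌋ = 15 → p.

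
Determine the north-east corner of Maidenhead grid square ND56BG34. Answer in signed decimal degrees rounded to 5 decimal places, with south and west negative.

-53.72917, 90.11667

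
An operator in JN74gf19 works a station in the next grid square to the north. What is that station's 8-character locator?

Latitude extended square 9; +1 → 10, wraps to 0, carry into subsquare.
Latitude subsquare f = 5; +1 → 6 = g.
The longitude characters are unchanged.

JN74gg10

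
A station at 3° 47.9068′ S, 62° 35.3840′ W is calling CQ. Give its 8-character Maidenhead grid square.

Offset from 180°W / 90°S: lon 117.41027°, lat 86.20155°.
Field: lon ⌊117.41027/20⌋ = 5 → F; lat ⌊86.20155/10⌋ = 8 → I.
Square: lon ⌊17.41027/2⌋ = 8; lat ⌊6.20155/1⌋ = 6.
Subsquare: lon ⌊1.41027/0.0833333⌋ = 16 → q; lat ⌊0.20155/0.0416667⌋ = 4 → e.
Extended square: lon ⌊0.07693/0.00833333⌋ = 9; lat ⌊0.03489/0.00416667⌋ = 8.

FI86qe98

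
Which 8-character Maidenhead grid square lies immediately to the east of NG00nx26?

Longitude extended square 2; +1 → 3.
The latitude characters are unchanged.

NG00nx36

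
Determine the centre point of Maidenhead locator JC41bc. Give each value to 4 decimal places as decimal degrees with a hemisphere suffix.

Field J=9, C=2: +9·20° lon, +2·10° lat → SW at lon 0°, lat -70°.
Square 4, 1: +4·2° lon, +1·1° lat → SW at lon 8°, lat -69°.
Subsquare b=1, c=2: +1·0.0833333° lon, +2·0.0416667° lat → SW at lon 8.08333°, lat -68.9167°.
Cell spans 0.0833333° lon × 0.0416667° lat. Centre is SW corner plus half of each.
latitude 68.8958° S, longitude 8.1250° E.

68.8958° S, 8.1250° E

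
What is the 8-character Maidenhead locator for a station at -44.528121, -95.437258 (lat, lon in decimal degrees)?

EE25gl73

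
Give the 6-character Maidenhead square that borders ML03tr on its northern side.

ML03ts

Latitude subsquare r = 17; +1 → 18 = s.
The longitude characters are unchanged.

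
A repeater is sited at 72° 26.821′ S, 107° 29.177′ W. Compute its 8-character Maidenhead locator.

DB67gn12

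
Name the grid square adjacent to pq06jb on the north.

PQ06jc

Latitude subsquare b = 1; +1 → 2 = c.
The longitude characters are unchanged.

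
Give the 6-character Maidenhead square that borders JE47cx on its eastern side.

Longitude subsquare c = 2; +1 → 3 = d.
The latitude characters are unchanged.

JE47dx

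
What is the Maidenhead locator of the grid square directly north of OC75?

Latitude square 5; +1 → 6.
The longitude characters are unchanged.

OC76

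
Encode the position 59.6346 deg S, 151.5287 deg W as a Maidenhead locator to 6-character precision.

Offset from 180°W / 90°S: lon 28.4713°, lat 30.3654°.
Field: lon ⌊28.4713/20⌋ = 1 → B; lat ⌊30.3654/10⌋ = 3 → D.
Square: lon ⌊8.4713/2⌋ = 4; lat ⌊0.3654/1⌋ = 0.
Subsquare: lon ⌊0.4713/0.0833333⌋ = 5 → f; lat ⌊0.3654/0.0416667⌋ = 8 → i.

BD40fi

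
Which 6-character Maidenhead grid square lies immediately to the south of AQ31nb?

AQ31na

Latitude subsquare b = 1; −1 → 0 = a.
The longitude characters are unchanged.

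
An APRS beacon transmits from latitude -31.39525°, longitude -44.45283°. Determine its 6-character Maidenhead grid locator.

GF78so

Add 180° to longitude and 90° to latitude: 135.5472, 58.6047.
Field: 135.5472/20 → 6 → G, 58.6047/10 → 5 → F; chars GF.
Square: 15.5472/2 → 7, 8.6047/1 → 8; chars 78.
Subsquare: 1.5472/0.0833333 → 18 → s, 0.6047/0.0416667 → 14 → o; chars so.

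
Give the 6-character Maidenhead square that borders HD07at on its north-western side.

Longitude subsquare a = 0; −1 → -1, wraps to 23 = x, carry into square.
Longitude square 0; −1 → -1, wraps to 9, carry into field.
Longitude field H = 7; −1 → 6 = G.
Latitude subsquare t = 19; +1 → 20 = u.

GD97xu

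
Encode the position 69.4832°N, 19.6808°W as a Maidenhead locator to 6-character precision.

Offset from 180°W / 90°S: lon 160.3192°, lat 159.4832°.
Field: lon ⌊160.3192/20⌋ = 8 → I; lat ⌊159.4832/10⌋ = 15 → P.
Square: lon ⌊0.3192/2⌋ = 0; lat ⌊9.4832/1⌋ = 9.
Subsquare: lon ⌊0.3192/0.0833333⌋ = 3 → d; lat ⌊0.4832/0.0416667⌋ = 11 → l.

IP09dl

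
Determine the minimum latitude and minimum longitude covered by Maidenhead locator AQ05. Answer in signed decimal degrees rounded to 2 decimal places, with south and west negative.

75.00, -180.00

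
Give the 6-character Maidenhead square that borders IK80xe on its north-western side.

IK80wf

Longitude subsquare x = 23; −1 → 22 = w.
Latitude subsquare e = 4; +1 → 5 = f.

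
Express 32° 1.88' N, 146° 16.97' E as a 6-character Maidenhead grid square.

Shift to the Maidenhead origin (180°W, 90°S): lon 326.2828, lat 122.0313.
Field: lon ⌊326.2828/20⌋ = 16 → Q; lat ⌊122.0313/10⌋ = 12 → M.
Square: lon ⌊6.2828/2⌋ = 3; lat ⌊2.0313/1⌋ = 2.
Subsquare: lon ⌊0.2828/0.0833333⌋ = 3 → d; lat ⌊0.0313/0.0416667⌋ = 0 → a.

QM32da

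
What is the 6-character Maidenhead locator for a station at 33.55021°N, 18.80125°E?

JM93jn

Shift to the Maidenhead origin (180°W, 90°S): lon 198.8013, lat 123.5502.
Field (20°×10°, letters A–R): 198.8013/20 → 9 → J, 123.5502/10 → 12 → M; chars JM.
Square (2°×1°, digits 0–9): 18.8013/2 → 9, 3.5502/1 → 3; chars 93.
Subsquare (5′×2.5′, letters a–x): 0.8013/0.0833333 → 9 → j, 0.5502/0.0416667 → 13 → n; chars jn.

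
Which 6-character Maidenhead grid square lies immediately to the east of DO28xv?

DO38av

Longitude subsquare x = 23; +1 → 24, wraps to 0 = a, carry into square.
Longitude square 2; +1 → 3.
The latitude characters are unchanged.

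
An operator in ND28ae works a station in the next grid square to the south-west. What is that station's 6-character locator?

Longitude subsquare a = 0; −1 → -1, wraps to 23 = x, carry into square.
Longitude square 2; −1 → 1.
Latitude subsquare e = 4; −1 → 3 = d.

ND18xd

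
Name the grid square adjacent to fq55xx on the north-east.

Longitude subsquare x = 23; +1 → 24, wraps to 0 = a, carry into square.
Longitude square 5; +1 → 6.
Latitude subsquare x = 23; +1 → 24, wraps to 0 = a, carry into square.
Latitude square 5; +1 → 6.

FQ66aa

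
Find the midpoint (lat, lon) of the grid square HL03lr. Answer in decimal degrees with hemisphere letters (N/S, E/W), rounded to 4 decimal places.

Field H=7, L=11: +7·20° lon, +11·10° lat → SW at lon -40°, lat 20°.
Square 0, 3: +0·2° lon, +3·1° lat → SW at lon -40°, lat 23°.
Subsquare l=11, r=17: +11·0.0833333° lon, +17·0.0416667° lat → SW at lon -39.0833°, lat 23.7083°.
Cell spans 0.0833333° lon × 0.0416667° lat. Centre is SW corner plus half of each.
latitude 23.7292° N, longitude 39.0417° W.

23.7292° N, 39.0417° W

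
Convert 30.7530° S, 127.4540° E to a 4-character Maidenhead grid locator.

PF39

Offset from 180°W / 90°S: lon 307.45°, lat 59.25°.
Field: lon ⌊307.45/20⌋ = 15 → P; lat ⌊59.25/10⌋ = 5 → F.
Square: lon ⌊7.45/2⌋ = 3; lat ⌊9.25/1⌋ = 9.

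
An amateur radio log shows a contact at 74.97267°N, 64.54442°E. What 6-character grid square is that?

Offset from 180°W / 90°S: lon 244.5444°, lat 164.9727°.
Field (20°×10°, letters A–R): 244.5444/20 → 12 → M, 164.9727/10 → 16 → Q; chars MQ.
Square (2°×1°, digits 0–9): 4.5444/2 → 2, 4.9727/1 → 4; chars 24.
Subsquare (5′×2.5′, letters a–x): 0.5444/0.0833333 → 6 → g, 0.9727/0.0416667 → 23 → x; chars gx.

MQ24gx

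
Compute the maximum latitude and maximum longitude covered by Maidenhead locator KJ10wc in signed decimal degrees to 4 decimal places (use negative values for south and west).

Field K=10, J=9: +10·20° lon, +9·10° lat → SW at lon 20°, lat 0°.
Square 1, 0: +1·2° lon, +0·1° lat → SW at lon 22°, lat 0°.
Subsquare w=22, c=2: +22·0.0833333° lon, +2·0.0416667° lat → SW at lon 23.8333°, lat 0.0833333°.
Cell spans 0.0833333° lon × 0.0416667° lat. NE corner is SW corner plus one full cell.
latitude 0.1250, longitude 23.9167.

0.1250, 23.9167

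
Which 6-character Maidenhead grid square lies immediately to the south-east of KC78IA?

Longitude subsquare i = 8; +1 → 9 = j.
Latitude subsquare a = 0; −1 → -1, wraps to 23 = x, carry into square.
Latitude square 8; −1 → 7.

KC77jx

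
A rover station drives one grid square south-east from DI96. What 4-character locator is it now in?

Longitude square 9; +1 → 10, wraps to 0, carry into field.
Longitude field D = 3; +1 → 4 = E.
Latitude square 6; −1 → 5.

EI05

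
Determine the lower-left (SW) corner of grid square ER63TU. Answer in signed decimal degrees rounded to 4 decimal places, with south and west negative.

Field E=4, R=17: +4·20° lon, +17·10° lat → SW at lon -100°, lat 80°.
Square 6, 3: +6·2° lon, +3·1° lat → SW at lon -88°, lat 83°.
Subsquare t=19, u=20: +19·0.0833333° lon, +20·0.0416667° lat → SW at lon -86.4167°, lat 83.8333°.
latitude 83.8333, longitude -86.4167.

83.8333, -86.4167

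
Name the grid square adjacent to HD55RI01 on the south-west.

Longitude extended square 0; −1 → -1, wraps to 9, carry into subsquare.
Longitude subsquare r = 17; −1 → 16 = q.
Latitude extended square 1; −1 → 0.

HD55qi90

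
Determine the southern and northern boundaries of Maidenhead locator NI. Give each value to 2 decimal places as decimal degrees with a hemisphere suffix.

Field N=13, I=8: +13·20° lon, +8·10° lat → SW at lon 80°, lat -10°.
Cell spans 20° lon × 10° lat.
south 10.00° S, north 0.00° N.

10.00° S, 0.00° N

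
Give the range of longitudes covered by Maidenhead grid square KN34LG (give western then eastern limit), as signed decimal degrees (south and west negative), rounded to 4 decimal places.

26.9167, 27.0000

Field K=10, N=13: +10·20° lon, +13·10° lat → SW at lon 20°, lat 40°.
Square 3, 4: +3·2° lon, +4·1° lat → SW at lon 26°, lat 44°.
Subsquare l=11, g=6: +11·0.0833333° lon, +6·0.0416667° lat → SW at lon 26.9167°, lat 44.25°.
Cell spans 0.0833333° lon × 0.0416667° lat.
west 26.9167, east 27.0000.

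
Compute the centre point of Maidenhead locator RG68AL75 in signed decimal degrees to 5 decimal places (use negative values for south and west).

-21.51875, 172.06250

Field R=17, G=6: +17·20° lon, +6·10° lat → SW at lon 160°, lat -30°.
Square 6, 8: +6·2° lon, +8·1° lat → SW at lon 172°, lat -22°.
Subsquare a=0, l=11: +0·0.0833333° lon, +11·0.0416667° lat → SW at lon 172°, lat -21.5417°.
Extended square 7, 5: +7·0.00833333° lon, +5·0.00416667° lat → SW at lon 172.058°, lat -21.5208°.
Cell spans 0.00833333° lon × 0.00416667° lat. Centre is SW corner plus half of each.
latitude -21.51875, longitude 172.06250.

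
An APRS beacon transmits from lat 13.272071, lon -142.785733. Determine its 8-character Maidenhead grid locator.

BK83og55

Add 180° to longitude and 90° to latitude: 37.21427, 103.27207.
Field: lon ⌊37.21427/20⌋ = 1 → B; lat ⌊103.27207/10⌋ = 10 → K.
Square: lon ⌊17.21427/2⌋ = 8; lat ⌊3.27207/1⌋ = 3.
Subsquare: lon ⌊1.21427/0.0833333⌋ = 14 → o; lat ⌊0.27207/0.0416667⌋ = 6 → g.
Extended square: lon ⌊0.04760/0.00833333⌋ = 5; lat ⌊0.02207/0.00416667⌋ = 5.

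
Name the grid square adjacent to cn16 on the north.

Latitude square 6; +1 → 7.
The longitude characters are unchanged.

CN17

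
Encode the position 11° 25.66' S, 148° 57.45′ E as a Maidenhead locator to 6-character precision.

QH48ln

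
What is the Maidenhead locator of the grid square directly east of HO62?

Longitude square 6; +1 → 7.
The latitude characters are unchanged.

HO72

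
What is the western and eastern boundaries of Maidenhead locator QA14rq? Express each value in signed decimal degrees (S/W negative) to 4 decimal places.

Field Q=16, A=0: +16·20° lon, +0·10° lat → SW at lon 140°, lat -90°.
Square 1, 4: +1·2° lon, +4·1° lat → SW at lon 142°, lat -86°.
Subsquare r=17, q=16: +17·0.0833333° lon, +16·0.0416667° lat → SW at lon 143.417°, lat -85.3333°.
Cell spans 0.0833333° lon × 0.0416667° lat.
west 143.4167, east 143.5000.

143.4167, 143.5000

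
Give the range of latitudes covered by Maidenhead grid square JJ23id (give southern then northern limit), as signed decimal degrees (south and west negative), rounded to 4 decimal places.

3.1250, 3.1667

Field J=9, J=9: +9·20° lon, +9·10° lat → SW at lon 0°, lat 0°.
Square 2, 3: +2·2° lon, +3·1° lat → SW at lon 4°, lat 3°.
Subsquare i=8, d=3: +8·0.0833333° lon, +3·0.0416667° lat → SW at lon 4.66667°, lat 3.125°.
Cell spans 0.0833333° lon × 0.0416667° lat.
south 3.1250, north 3.1667.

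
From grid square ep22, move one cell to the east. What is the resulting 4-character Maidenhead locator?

EP32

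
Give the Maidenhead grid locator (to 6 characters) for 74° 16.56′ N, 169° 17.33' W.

AQ54ig

Offset from 180°W / 90°S: lon 10.7112°, lat 164.2760°.
Field: lon ⌊10.7112/20⌋ = 0 → A; lat ⌊164.2760/10⌋ = 16 → Q.
Square: lon ⌊10.7112/2⌋ = 5; lat ⌊4.2760/1⌋ = 4.
Subsquare: lon ⌊0.7112/0.0833333⌋ = 8 → i; lat ⌊0.2760/0.0416667⌋ = 6 → g.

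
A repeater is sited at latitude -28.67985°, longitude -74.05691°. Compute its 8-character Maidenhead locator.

Offset from 180°W / 90°S: lon 105.94309°, lat 61.32015°.
Field: 105.94309/20 → 5 → F, 61.32015/10 → 6 → G; chars FG.
Square: 5.94309/2 → 2, 1.32015/1 → 1; chars 21.
Subsquare: 1.94309/0.0833333 → 23 → x, 0.32015/0.0416667 → 7 → h; chars xh.
Extended square: 0.02642/0.00833333 → 3, 0.02848/0.00416667 → 6; chars 36.

FG21xh36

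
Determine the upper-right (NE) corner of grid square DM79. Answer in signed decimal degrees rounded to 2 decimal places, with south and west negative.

40.00, -104.00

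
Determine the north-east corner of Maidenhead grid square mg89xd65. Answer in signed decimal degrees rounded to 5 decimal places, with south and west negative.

-20.85000, 77.97500

Field M=12, G=6: +12·20° lon, +6·10° lat → SW at lon 60°, lat -30°.
Square 8, 9: +8·2° lon, +9·1° lat → SW at lon 76°, lat -21°.
Subsquare x=23, d=3: +23·0.0833333° lon, +3·0.0416667° lat → SW at lon 77.9167°, lat -20.875°.
Extended square 6, 5: +6·0.00833333° lon, +5·0.00416667° lat → SW at lon 77.9667°, lat -20.8542°.
Cell spans 0.00833333° lon × 0.00416667° lat. NE corner is SW corner plus one full cell.
latitude -20.85000, longitude 77.97500.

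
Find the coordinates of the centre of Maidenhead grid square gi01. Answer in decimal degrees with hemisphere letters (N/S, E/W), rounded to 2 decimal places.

Field G=6, I=8: +6·20° lon, +8·10° lat → SW at lon -60°, lat -10°.
Square 0, 1: +0·2° lon, +1·1° lat → SW at lon -60°, lat -9°.
Cell spans 2° lon × 1° lat. Centre is SW corner plus half of each.
latitude 8.50° S, longitude 59.00° W.

8.50° S, 59.00° W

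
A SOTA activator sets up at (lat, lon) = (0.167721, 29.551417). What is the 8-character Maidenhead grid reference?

KJ40se60

Offset from 180°W / 90°S: lon 209.55142°, lat 90.16772°.
Field: lon ⌊209.55142/20⌋ = 10 → K; lat ⌊90.16772/10⌋ = 9 → J.
Square: lon ⌊9.55142/2⌋ = 4; lat ⌊0.16772/1⌋ = 0.
Subsquare: lon ⌊1.55142/0.0833333⌋ = 18 → s; lat ⌊0.16772/0.0416667⌋ = 4 → e.
Extended square: lon ⌊0.05142/0.00833333⌋ = 6; lat ⌊0.00105/0.00416667⌋ = 0.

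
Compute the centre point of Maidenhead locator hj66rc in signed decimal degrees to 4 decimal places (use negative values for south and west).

6.1042, -26.5417

Field H=7, J=9: +7·20° lon, +9·10° lat → SW at lon -40°, lat 0°.
Square 6, 6: +6·2° lon, +6·1° lat → SW at lon -28°, lat 6°.
Subsquare r=17, c=2: +17·0.0833333° lon, +2·0.0416667° lat → SW at lon -26.5833°, lat 6.08333°.
Cell spans 0.0833333° lon × 0.0416667° lat. Centre is SW corner plus half of each.
latitude 6.1042, longitude -26.5417.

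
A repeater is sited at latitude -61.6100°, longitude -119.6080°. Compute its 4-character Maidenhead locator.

DC08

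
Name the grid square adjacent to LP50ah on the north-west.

Longitude subsquare a = 0; −1 → -1, wraps to 23 = x, carry into square.
Longitude square 5; −1 → 4.
Latitude subsquare h = 7; +1 → 8 = i.

LP40xi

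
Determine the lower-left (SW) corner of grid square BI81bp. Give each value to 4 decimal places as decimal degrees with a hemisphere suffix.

8.3750° S, 143.9167° W

Field B=1, I=8: +1·20° lon, +8·10° lat → SW at lon -160°, lat -10°.
Square 8, 1: +8·2° lon, +1·1° lat → SW at lon -144°, lat -9°.
Subsquare b=1, p=15: +1·0.0833333° lon, +15·0.0416667° lat → SW at lon -143.917°, lat -8.375°.
latitude 8.3750° S, longitude 143.9167° W.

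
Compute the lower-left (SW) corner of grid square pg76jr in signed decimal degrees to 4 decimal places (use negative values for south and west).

Field P=15, G=6: +15·20° lon, +6·10° lat → SW at lon 120°, lat -30°.
Square 7, 6: +7·2° lon, +6·1° lat → SW at lon 134°, lat -24°.
Subsquare j=9, r=17: +9·0.0833333° lon, +17·0.0416667° lat → SW at lon 134.75°, lat -23.2917°.
latitude -23.2917, longitude 134.7500.

-23.2917, 134.7500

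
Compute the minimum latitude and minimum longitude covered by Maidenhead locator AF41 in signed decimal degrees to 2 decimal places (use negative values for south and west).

-39.00, -172.00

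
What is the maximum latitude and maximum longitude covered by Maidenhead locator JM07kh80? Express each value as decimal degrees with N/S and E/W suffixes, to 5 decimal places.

Field J=9, M=12: +9·20° lon, +12·10° lat → SW at lon 0°, lat 30°.
Square 0, 7: +0·2° lon, +7·1° lat → SW at lon 0°, lat 37°.
Subsquare k=10, h=7: +10·0.0833333° lon, +7·0.0416667° lat → SW at lon 0.833333°, lat 37.2917°.
Extended square 8, 0: +8·0.00833333° lon, +0·0.00416667° lat → SW at lon 0.9°, lat 37.2917°.
Cell spans 0.00833333° lon × 0.00416667° lat. NE corner is SW corner plus one full cell.
latitude 37.29583° N, longitude 0.90833° E.

37.29583° N, 0.90833° E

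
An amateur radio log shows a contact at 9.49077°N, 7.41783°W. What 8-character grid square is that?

IJ69gl97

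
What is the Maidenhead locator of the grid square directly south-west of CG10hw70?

CG10hv69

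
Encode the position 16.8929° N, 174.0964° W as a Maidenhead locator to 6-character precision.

AK26wv

Shift to the Maidenhead origin (180°W, 90°S): lon 5.9036, lat 106.8929.
Field: 5.9036/20 → 0 → A, 106.8929/10 → 10 → K; chars AK.
Square: 5.9036/2 → 2, 6.8929/1 → 6; chars 26.
Subsquare: 1.9036/0.0833333 → 22 → w, 0.8929/0.0416667 → 21 → v; chars wv.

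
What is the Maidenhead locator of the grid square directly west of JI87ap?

JI77xp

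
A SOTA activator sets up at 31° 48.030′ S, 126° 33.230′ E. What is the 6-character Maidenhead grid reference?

Shift to the Maidenhead origin (180°W, 90°S): lon 306.5538, lat 58.1995.
Field: lon ⌊306.5538/20⌋ = 15 → P; lat ⌊58.1995/10⌋ = 5 → F.
Square: lon ⌊6.5538/2⌋ = 3; lat ⌊8.1995/1⌋ = 8.
Subsquare: lon ⌊0.5538/0.0833333⌋ = 6 → g; lat ⌊0.1995/0.0416667⌋ = 4 → e.

PF38ge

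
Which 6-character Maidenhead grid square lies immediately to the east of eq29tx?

EQ29ux

Longitude subsquare t = 19; +1 → 20 = u.
The latitude characters are unchanged.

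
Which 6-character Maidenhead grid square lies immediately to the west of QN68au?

Longitude subsquare a = 0; −1 → -1, wraps to 23 = x, carry into square.
Longitude square 6; −1 → 5.
The latitude characters are unchanged.

QN58xu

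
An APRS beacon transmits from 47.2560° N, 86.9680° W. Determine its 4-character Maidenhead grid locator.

EN67

Shift to the Maidenhead origin (180°W, 90°S): lon 93.03, lat 137.26.
Field: lon ⌊93.03/20⌋ = 4 → E; lat ⌊137.26/10⌋ = 13 → N.
Square: lon ⌊13.03/2⌋ = 6; lat ⌊7.26/1⌋ = 7.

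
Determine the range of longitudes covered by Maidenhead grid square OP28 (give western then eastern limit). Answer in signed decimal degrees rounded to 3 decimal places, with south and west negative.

104.000, 106.000

Field O=14, P=15: +14·20° lon, +15·10° lat → SW at lon 100°, lat 60°.
Square 2, 8: +2·2° lon, +8·1° lat → SW at lon 104°, lat 68°.
Cell spans 2° lon × 1° lat.
west 104.000, east 106.000.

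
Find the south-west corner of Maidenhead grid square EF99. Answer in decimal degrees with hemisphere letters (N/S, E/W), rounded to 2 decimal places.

Field E=4, F=5: +4·20° lon, +5·10° lat → SW at lon -100°, lat -40°.
Square 9, 9: +9·2° lon, +9·1° lat → SW at lon -82°, lat -31°.
latitude 31.00° S, longitude 82.00° W.

31.00° S, 82.00° W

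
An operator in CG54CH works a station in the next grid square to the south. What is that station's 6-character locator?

CG54cg

Latitude subsquare h = 7; −1 → 6 = g.
The longitude characters are unchanged.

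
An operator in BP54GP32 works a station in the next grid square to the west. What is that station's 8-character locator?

Longitude extended square 3; −1 → 2.
The latitude characters are unchanged.

BP54gp22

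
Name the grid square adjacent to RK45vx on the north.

Latitude subsquare x = 23; +1 → 24, wraps to 0 = a, carry into square.
Latitude square 5; +1 → 6.
The longitude characters are unchanged.

RK46va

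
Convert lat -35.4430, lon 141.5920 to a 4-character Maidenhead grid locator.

Shift to the Maidenhead origin (180°W, 90°S): lon 321.59, lat 54.56.
Field: lon ⌊321.59/20⌋ = 16 → Q; lat ⌊54.56/10⌋ = 5 → F.
Square: lon ⌊1.59/2⌋ = 0; lat ⌊4.56/1⌋ = 4.

QF04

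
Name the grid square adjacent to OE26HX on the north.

Latitude subsquare x = 23; +1 → 24, wraps to 0 = a, carry into square.
Latitude square 6; +1 → 7.
The longitude characters are unchanged.

OE27ha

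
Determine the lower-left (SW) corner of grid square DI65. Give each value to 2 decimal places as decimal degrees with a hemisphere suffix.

5.00° S, 108.00° W

Field D=3, I=8: +3·20° lon, +8·10° lat → SW at lon -120°, lat -10°.
Square 6, 5: +6·2° lon, +5·1° lat → SW at lon -108°, lat -5°.
latitude 5.00° S, longitude 108.00° W.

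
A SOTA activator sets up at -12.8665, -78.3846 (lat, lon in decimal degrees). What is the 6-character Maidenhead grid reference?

FH07td

Shift to the Maidenhead origin (180°W, 90°S): lon 101.6154, lat 77.1335.
Field: 101.6154/20 → 5 → F, 77.1335/10 → 7 → H; chars FH.
Square: 1.6154/2 → 0, 7.1335/1 → 7; chars 07.
Subsquare: 1.6154/0.0833333 → 19 → t, 0.1335/0.0416667 → 3 → d; chars td.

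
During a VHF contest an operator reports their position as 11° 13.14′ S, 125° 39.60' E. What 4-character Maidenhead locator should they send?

PH28

Shift to the Maidenhead origin (180°W, 90°S): lon 305.66, lat 78.78.
Field: 305.66/20 → 15 → P, 78.78/10 → 7 → H; chars PH.
Square: 5.66/2 → 2, 8.78/1 → 8; chars 28.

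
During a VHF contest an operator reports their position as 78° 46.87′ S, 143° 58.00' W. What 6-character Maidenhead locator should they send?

BB81af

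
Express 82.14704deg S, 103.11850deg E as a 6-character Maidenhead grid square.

Add 180° to longitude and 90° to latitude: 283.1185, 7.8530.
Field: 283.1185/20 → 14 → O, 7.8530/10 → 0 → A; chars OA.
Square: 3.1185/2 → 1, 7.8530/1 → 7; chars 17.
Subsquare: 1.1185/0.0833333 → 13 → n, 0.8530/0.0416667 → 20 → u; chars nu.

OA17nu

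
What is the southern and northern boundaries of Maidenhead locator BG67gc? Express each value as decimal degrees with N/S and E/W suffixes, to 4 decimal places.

Field B=1, G=6: +1·20° lon, +6·10° lat → SW at lon -160°, lat -30°.
Square 6, 7: +6·2° lon, +7·1° lat → SW at lon -148°, lat -23°.
Subsquare g=6, c=2: +6·0.0833333° lon, +2·0.0416667° lat → SW at lon -147.5°, lat -22.9167°.
Cell spans 0.0833333° lon × 0.0416667° lat.
south 22.9167° S, north 22.8750° S.

22.9167° S, 22.8750° S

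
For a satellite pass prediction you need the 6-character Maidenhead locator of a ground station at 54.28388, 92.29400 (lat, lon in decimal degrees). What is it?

Offset from 180°W / 90°S: lon 272.2940°, lat 144.2839°.
Field: lon ⌊272.2940/20⌋ = 13 → N; lat ⌊144.2839/10⌋ = 14 → O.
Square: lon ⌊12.2940/2⌋ = 6; lat ⌊4.2839/1⌋ = 4.
Subsquare: lon ⌊0.2940/0.0833333⌋ = 3 → d; lat ⌊0.2839/0.0416667⌋ = 6 → g.

NO64dg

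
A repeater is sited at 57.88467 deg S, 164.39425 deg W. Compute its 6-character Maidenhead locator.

AD72tc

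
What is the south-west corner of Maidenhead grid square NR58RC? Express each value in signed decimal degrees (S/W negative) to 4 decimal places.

88.0833, 91.4167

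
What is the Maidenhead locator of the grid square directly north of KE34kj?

KE34kk

Latitude subsquare j = 9; +1 → 10 = k.
The longitude characters are unchanged.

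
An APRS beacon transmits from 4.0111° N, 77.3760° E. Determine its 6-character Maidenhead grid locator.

Shift to the Maidenhead origin (180°W, 90°S): lon 257.3760, lat 94.0111.
Field: 257.3760/20 → 12 → M, 94.0111/10 → 9 → J; chars MJ.
Square: 17.3760/2 → 8, 4.0111/1 → 4; chars 84.
Subsquare: 1.3760/0.0833333 → 16 → q, 0.0111/0.0416667 → 0 → a; chars qa.

MJ84qa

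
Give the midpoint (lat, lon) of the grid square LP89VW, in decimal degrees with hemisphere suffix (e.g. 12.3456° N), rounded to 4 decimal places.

Field L=11, P=15: +11·20° lon, +15·10° lat → SW at lon 40°, lat 60°.
Square 8, 9: +8·2° lon, +9·1° lat → SW at lon 56°, lat 69°.
Subsquare v=21, w=22: +21·0.0833333° lon, +22·0.0416667° lat → SW at lon 57.75°, lat 69.9167°.
Cell spans 0.0833333° lon × 0.0416667° lat. Centre is SW corner plus half of each.
latitude 69.9375° N, longitude 57.7917° E.

69.9375° N, 57.7917° E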